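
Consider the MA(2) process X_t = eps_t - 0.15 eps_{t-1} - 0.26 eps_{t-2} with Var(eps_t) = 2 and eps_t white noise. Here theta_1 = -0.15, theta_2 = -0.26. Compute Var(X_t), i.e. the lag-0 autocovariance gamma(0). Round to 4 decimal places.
\gamma(0) = 2.1802

For an MA(q) process X_t = eps_t + sum_i theta_i eps_{t-i} with
Var(eps_t) = sigma^2, the variance is
  gamma(0) = sigma^2 * (1 + sum_i theta_i^2).
  sum_i theta_i^2 = (-0.15)^2 + (-0.26)^2 = 0.0225 + 0.0676 = 0.0901.
  gamma(0) = 2 * (1 + 0.0901) = 2 * 1.0901 = 2.1802.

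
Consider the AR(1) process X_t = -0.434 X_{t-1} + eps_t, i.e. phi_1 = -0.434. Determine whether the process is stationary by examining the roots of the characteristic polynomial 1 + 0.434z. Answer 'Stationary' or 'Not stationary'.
\text{Stationary}

The AR(p) characteristic polynomial is P(z) = 1 + 0.434z.
Stationarity requires all roots to lie outside the unit circle, i.e. |z| > 1 for every root.
This is linear in z: 1 + (0.434) z = 0  =>  z = -1/(0.434) = -2.304147,  |z| = 2.304147.
Moduli of all roots: 2.3041.
All moduli strictly greater than 1? Yes.
Verdict: Stationary.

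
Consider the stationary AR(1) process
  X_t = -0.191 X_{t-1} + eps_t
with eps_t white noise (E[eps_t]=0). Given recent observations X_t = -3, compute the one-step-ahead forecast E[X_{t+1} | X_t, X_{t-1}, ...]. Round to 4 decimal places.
E[X_{t+1} \mid \mathcal F_t] = 0.5730

For an AR(p) model X_t = c + sum_i phi_i X_{t-i} + eps_t, the
one-step-ahead conditional mean is
  E[X_{t+1} | X_t, ...] = c + sum_i phi_i X_{t+1-i}.
Substitute known values:
  E[X_{t+1} | ...] = (-0.191) * (-3)
                   = 0.5730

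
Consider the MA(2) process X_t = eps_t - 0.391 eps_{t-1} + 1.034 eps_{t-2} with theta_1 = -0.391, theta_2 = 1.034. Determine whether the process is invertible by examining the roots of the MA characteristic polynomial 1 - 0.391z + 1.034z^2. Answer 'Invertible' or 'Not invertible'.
\text{Not invertible}

The MA(q) characteristic polynomial is P(z) = 1 - 0.391z + 1.034z^2.
Invertibility requires all roots to lie outside the unit circle, i.e. |z| > 1 for every root.
Set 1 + (-0.391) z + (1.034) z^2 = 0, i.e. a z^2 + b z + c = 0 with a = 1.034, b = -0.391, c = 1.
Discriminant D = b^2 - 4ac = (-0.391)^2 - 4*(1.034)*1 = 0.152881 - (4.136) = -3.983119.
D < 0, so the roots are the complex-conjugate pair z = (-b +/- i sqrt(-D)) / (2a) = 0.1891 +/- 0.9651i.
For a conjugate pair |z|^2 = z * conj(z) = (product of roots) = c/a = 1/(1.034) = 0.967118, so |z| = sqrt(0.967118) = 0.9834 for both roots.
Moduli of all roots: 0.9834, 0.9834.
All moduli strictly greater than 1? No.
Verdict: Not invertible.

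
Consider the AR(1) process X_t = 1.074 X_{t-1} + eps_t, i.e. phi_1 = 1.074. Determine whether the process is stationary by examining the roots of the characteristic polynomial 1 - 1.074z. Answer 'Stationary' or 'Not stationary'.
\text{Not stationary}

The AR(p) characteristic polynomial is P(z) = 1 - 1.074z.
Stationarity requires all roots to lie outside the unit circle, i.e. |z| > 1 for every root.
This is linear in z: 1 + (-1.074) z = 0  =>  z = -1/(-1.074) = 0.931099,  |z| = 0.931099.
Moduli of all roots: 0.9311.
All moduli strictly greater than 1? No.
Verdict: Not stationary.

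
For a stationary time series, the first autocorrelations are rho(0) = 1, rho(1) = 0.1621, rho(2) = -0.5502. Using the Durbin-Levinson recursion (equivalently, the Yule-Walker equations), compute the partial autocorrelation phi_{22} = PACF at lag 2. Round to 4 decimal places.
\phi_{22} = -0.5920

The PACF at lag k is phi_{kk}, the last component of the solution
to the Yule-Walker system G_k phi = r_k where
  (G_k)_{ij} = rho(|i - j|), (r_k)_i = rho(i), i,j = 1..k.
Equivalently, Durbin-Levinson gives phi_{kk} iteratively:
  phi_{11} = rho(1)
  phi_{kk} = [rho(k) - sum_{j=1..k-1} phi_{k-1,j} rho(k-j)]
            / [1 - sum_{j=1..k-1} phi_{k-1,j} rho(j)],
  phi_{k,j} = phi_{k-1,j} - phi_{kk} phi_{k-1,k-j},  j = 1..k-1.
Step k = 1:
  phi_11 = rho(1) = 0.1621.
Step k = 2:
  phi_22 = [rho(2) - phi_11 rho(1)] / [1 - phi_11 rho(1)] = [-0.5502 - (0.1621)(0.1621)] / [1 - (0.1621)(0.1621)]
         = -0.57647641 / 0.97372359 = -0.592.
Therefore phi_{22} = -0.5920.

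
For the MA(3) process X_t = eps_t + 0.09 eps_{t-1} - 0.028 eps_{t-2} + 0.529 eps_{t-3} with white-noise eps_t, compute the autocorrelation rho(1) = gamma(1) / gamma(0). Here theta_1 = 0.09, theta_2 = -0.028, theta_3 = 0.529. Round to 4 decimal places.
\rho(1) = 0.0564

For an MA(q) process with theta_0 = 1, the autocovariance is
  gamma(k) = sigma^2 * sum_{i=0..q-k} theta_i * theta_{i+k},
and rho(k) = gamma(k) / gamma(0). Sigma^2 cancels.
  numerator   = (1)*(0.09) + (0.09)*(-0.028) + (-0.028)*(0.529) = 0.072668.
  denominator = (1)^2 + (0.09)^2 + (-0.028)^2 + (0.529)^2 = 1.288725.
  rho(1) = 0.072668 / 1.288725 = 0.0564.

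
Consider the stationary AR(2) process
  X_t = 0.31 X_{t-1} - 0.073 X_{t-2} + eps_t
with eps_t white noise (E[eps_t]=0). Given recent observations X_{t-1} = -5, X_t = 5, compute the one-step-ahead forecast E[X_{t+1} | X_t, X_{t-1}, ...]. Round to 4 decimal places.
E[X_{t+1} \mid \mathcal F_t] = 1.9150

For an AR(p) model X_t = c + sum_i phi_i X_{t-i} + eps_t, the
one-step-ahead conditional mean is
  E[X_{t+1} | X_t, ...] = c + sum_i phi_i X_{t+1-i}.
Substitute known values:
  E[X_{t+1} | ...] = (0.31) * (5) + (-0.073) * (-5)
                   = 1.9150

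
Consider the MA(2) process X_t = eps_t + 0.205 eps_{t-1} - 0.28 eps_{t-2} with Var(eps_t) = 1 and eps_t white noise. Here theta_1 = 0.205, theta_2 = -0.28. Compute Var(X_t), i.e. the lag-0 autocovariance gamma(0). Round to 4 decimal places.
\gamma(0) = 1.1204

For an MA(q) process X_t = eps_t + sum_i theta_i eps_{t-i} with
Var(eps_t) = sigma^2, the variance is
  gamma(0) = sigma^2 * (1 + sum_i theta_i^2).
  sum_i theta_i^2 = (0.205)^2 + (-0.28)^2 = 0.042025 + 0.0784 = 0.120425.
  gamma(0) = 1 * (1 + 0.120425) = 1 * 1.120425 = 1.120425, which rounds to 1.1204.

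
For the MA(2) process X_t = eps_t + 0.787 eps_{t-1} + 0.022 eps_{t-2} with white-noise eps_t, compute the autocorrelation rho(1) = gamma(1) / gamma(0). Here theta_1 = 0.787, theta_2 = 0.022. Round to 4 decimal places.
\rho(1) = 0.4965

For an MA(q) process with theta_0 = 1, the autocovariance is
  gamma(k) = sigma^2 * sum_{i=0..q-k} theta_i * theta_{i+k},
and rho(k) = gamma(k) / gamma(0). Sigma^2 cancels.
  numerator   = (1)*(0.787) + (0.787)*(0.022) = 0.804314.
  denominator = (1)^2 + (0.787)^2 + (0.022)^2 = 1.619853.
  rho(1) = 0.804314 / 1.619853 = 0.4965.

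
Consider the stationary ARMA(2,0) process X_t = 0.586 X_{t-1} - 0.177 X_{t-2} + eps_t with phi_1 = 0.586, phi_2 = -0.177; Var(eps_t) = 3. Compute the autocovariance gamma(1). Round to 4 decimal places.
\gamma(1) = 2.0501

Multiply the model equation by X_{t-k} and take expectations. With theta_0 = psi_0 = 1 and psi_j the MA(infinity) weights, this gives
  gamma(k) - sum_i phi_i gamma(k-i) = c_k,
  c_k = sigma^2 * sum_{j=k..q} theta_j psi_{j-k}   (c_k = 0 for k > q),
using gamma(-m) = gamma(m).
Pure AR (q = 0): c_0 = sigma^2 = 3, c_k = 0 for k >= 1.
Equations for k = 0, 1, 2 (AR order 2, c_2 = 0):
  (E0) gamma(0) = phi_1 gamma(1) + phi_2 gamma(2) + c_0
  (E1) gamma(1) = phi_1 gamma(0) + phi_2 gamma(1) + c_1
  (E2) gamma(2) = phi_1 gamma(1) + phi_2 gamma(0)
From (E1): gamma(1) = A gamma(0) + B with
  A = phi_1 / (1 - phi_2) = 0.586 / 1.177 = 0.497876,   B = c_1 / (1 - phi_2) = 0 / 1.177 = 0.
Insert (E2) into (E0): gamma(0) (1 - phi_2^2) = phi_1 (1 + phi_2) gamma(1) + c_0.
  phi_1 (1 + phi_2) = (0.586)(0.823) = 0.482278,   1 - phi_2^2 = 0.968671.
Replace gamma(1) by A gamma(0) + B and collect gamma(0):
  gamma(0) [0.968671 - (0.482278)(0.497876)] = c_0 = 3
  gamma(0) * 0.728556 = 3
  gamma(0) = 3 / 0.728556 = 4.117732.
  gamma(1) = A gamma(0) = (0.497876)(4.117732) = 2.05012.
Therefore gamma(1) = 2.0501 (to 4 decimal places).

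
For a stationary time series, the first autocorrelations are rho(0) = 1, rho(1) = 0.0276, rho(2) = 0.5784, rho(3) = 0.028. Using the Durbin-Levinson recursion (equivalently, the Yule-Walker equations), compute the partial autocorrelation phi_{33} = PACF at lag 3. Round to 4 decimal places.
\phi_{33} = 0.0080

The PACF at lag k is phi_{kk}, the last component of the solution
to the Yule-Walker system G_k phi = r_k where
  (G_k)_{ij} = rho(|i - j|), (r_k)_i = rho(i), i,j = 1..k.
Equivalently, Durbin-Levinson gives phi_{kk} iteratively:
  phi_{11} = rho(1)
  phi_{kk} = [rho(k) - sum_{j=1..k-1} phi_{k-1,j} rho(k-j)]
            / [1 - sum_{j=1..k-1} phi_{k-1,j} rho(j)],
  phi_{k,j} = phi_{k-1,j} - phi_{kk} phi_{k-1,k-j},  j = 1..k-1.
Step k = 1:
  phi_11 = rho(1) = 0.0276.
Step k = 2:
  phi_22 = [rho(2) - phi_11 rho(1)] / [1 - phi_11 rho(1)] = [0.5784 - (0.0276)(0.0276)] / [1 - (0.0276)(0.0276)]
         = 0.57763824 / 0.99923824 = 0.578079.
  Update: phi_21 = phi_11 - phi_22 phi_11 = 0.0276 - (0.578079)(0.0276) = 0.011645.
Step k = 3:
  phi_33 = [rho(3) - phi_21 rho(2) - phi_22 rho(1)] / [1 - phi_21 rho(1) - phi_22 rho(2)]
    numerator   = 0.028 - (0.011645)(0.5784) - (0.578079)(0.0276) = 0.00530954
    denominator = 1 - (0.011645)(0.0276) - (0.578079)(0.5784) = 0.66531794
  phi_33 = 0.00530954 / 0.66531794 = 0.008.
Therefore phi_{33} = 0.0080.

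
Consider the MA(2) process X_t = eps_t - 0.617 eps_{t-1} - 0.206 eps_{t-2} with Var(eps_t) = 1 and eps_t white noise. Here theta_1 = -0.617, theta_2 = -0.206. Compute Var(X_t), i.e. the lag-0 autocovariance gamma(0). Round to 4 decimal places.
\gamma(0) = 1.4231

For an MA(q) process X_t = eps_t + sum_i theta_i eps_{t-i} with
Var(eps_t) = sigma^2, the variance is
  gamma(0) = sigma^2 * (1 + sum_i theta_i^2).
  sum_i theta_i^2 = (-0.617)^2 + (-0.206)^2 = 0.380689 + 0.042436 = 0.423125.
  gamma(0) = 1 * (1 + 0.423125) = 1 * 1.423125 = 1.423125, which rounds to 1.4231.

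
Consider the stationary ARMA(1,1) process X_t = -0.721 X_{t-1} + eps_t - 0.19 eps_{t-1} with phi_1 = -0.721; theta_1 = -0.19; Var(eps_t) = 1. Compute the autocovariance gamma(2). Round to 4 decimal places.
\gamma(2) = 1.5553

Multiply the model equation by X_{t-k} and take expectations. With theta_0 = psi_0 = 1 and psi_j the MA(infinity) weights, this gives
  gamma(k) - sum_i phi_i gamma(k-i) = c_k,
  c_k = sigma^2 * sum_{j=k..q} theta_j psi_{j-k}   (c_k = 0 for k > q),
using gamma(-m) = gamma(m).
psi-weights needed (psi_j = theta_j + sum_i phi_i psi_{j-i}):
  psi_1 = theta_1 + phi_1 = -0.19 + (-0.721) = -0.911
Right-hand sides:
  c_0 = sigma^2 (1 + theta_1 psi_1) = 1 * (1 + (-0.19)(-0.911)) = 1 * 1.17309 = 1.17309
  c_1 = sigma^2 theta_1 = 1 * (-0.19) = -0.19
  c_2 = 0
Equations for k = 0 and k = 1 (AR order 1):
  gamma(0) = phi_1 gamma(1) + c_0
  gamma(1) = phi_1 gamma(0) + c_1
Substituting the second into the first: gamma(0) (1 - phi_1^2) = c_0 + phi_1 c_1, so
  gamma(0) = (c_0 + phi_1 c_1) / (1 - phi_1^2) = (1.17309 + (-0.721)(-0.19)) / (1 - (-0.721)^2) = 1.31008 / 0.480159 = 2.72843.
  gamma(1) = phi_1 gamma(0) + c_1 = (-0.721)(2.72843) + (-0.19) = -2.157198.
For k = 2 (> q): gamma(2) = phi_1 gamma(1) = (-0.721)(-2.157198) = 1.55534.
Therefore gamma(2) = 1.5553 (to 4 decimal places).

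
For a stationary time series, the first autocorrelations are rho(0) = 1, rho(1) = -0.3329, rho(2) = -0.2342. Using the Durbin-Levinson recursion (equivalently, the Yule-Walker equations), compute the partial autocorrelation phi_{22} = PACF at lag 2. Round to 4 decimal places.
\phi_{22} = -0.3880

The PACF at lag k is phi_{kk}, the last component of the solution
to the Yule-Walker system G_k phi = r_k where
  (G_k)_{ij} = rho(|i - j|), (r_k)_i = rho(i), i,j = 1..k.
Equivalently, Durbin-Levinson gives phi_{kk} iteratively:
  phi_{11} = rho(1)
  phi_{kk} = [rho(k) - sum_{j=1..k-1} phi_{k-1,j} rho(k-j)]
            / [1 - sum_{j=1..k-1} phi_{k-1,j} rho(j)],
  phi_{k,j} = phi_{k-1,j} - phi_{kk} phi_{k-1,k-j},  j = 1..k-1.
Step k = 1:
  phi_11 = rho(1) = -0.3329.
Step k = 2:
  phi_22 = [rho(2) - phi_11 rho(1)] / [1 - phi_11 rho(1)] = [-0.2342 - (-0.3329)(-0.3329)] / [1 - (-0.3329)(-0.3329)]
         = -0.34502241 / 0.88917759 = -0.388.
Therefore phi_{22} = -0.3880.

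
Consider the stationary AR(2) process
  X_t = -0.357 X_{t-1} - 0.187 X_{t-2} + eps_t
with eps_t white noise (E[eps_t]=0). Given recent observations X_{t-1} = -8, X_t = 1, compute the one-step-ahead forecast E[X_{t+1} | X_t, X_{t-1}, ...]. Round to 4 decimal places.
E[X_{t+1} \mid \mathcal F_t] = 1.1390

For an AR(p) model X_t = c + sum_i phi_i X_{t-i} + eps_t, the
one-step-ahead conditional mean is
  E[X_{t+1} | X_t, ...] = c + sum_i phi_i X_{t+1-i}.
Substitute known values:
  E[X_{t+1} | ...] = (-0.357) * (1) + (-0.187) * (-8)
                   = 1.1390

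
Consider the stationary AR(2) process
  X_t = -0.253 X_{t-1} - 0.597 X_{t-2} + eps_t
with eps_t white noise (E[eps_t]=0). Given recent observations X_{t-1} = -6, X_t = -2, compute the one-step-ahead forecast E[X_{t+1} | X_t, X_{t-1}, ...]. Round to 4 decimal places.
E[X_{t+1} \mid \mathcal F_t] = 4.0880

For an AR(p) model X_t = c + sum_i phi_i X_{t-i} + eps_t, the
one-step-ahead conditional mean is
  E[X_{t+1} | X_t, ...] = c + sum_i phi_i X_{t+1-i}.
Substitute known values:
  E[X_{t+1} | ...] = (-0.253) * (-2) + (-0.597) * (-6)
                   = 4.0880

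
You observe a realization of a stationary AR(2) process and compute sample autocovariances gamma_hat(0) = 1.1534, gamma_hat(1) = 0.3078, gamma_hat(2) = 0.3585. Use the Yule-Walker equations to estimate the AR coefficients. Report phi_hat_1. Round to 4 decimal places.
\hat\phi_{1} = 0.1980

The Yule-Walker equations for an AR(p) process read, in matrix form,
  Gamma_p phi = r_p,   with   (Gamma_p)_{ij} = gamma(|i - j|),
                       (r_p)_i = gamma(i),   i,j = 1..p.
Substitute the sample gammas (Toeplitz matrix and right-hand side of size 2):
  Gamma_p = [[1.1534, 0.3078], [0.3078, 1.1534]]
  r_p     = [0.3078, 0.3585]
Written out:
  1.1534 phi_1 + 0.3078 phi_2 = 0.3078
  0.3078 phi_1 + 1.1534 phi_2 = 0.3585
Solve by Cramer's rule:
  det = gamma(0)^2 - gamma(1)^2 = (1.1534)^2 - (0.3078)^2 = 1.33033156 - 0.09474084 = 1.23559072
  phi_hat_1 = [gamma(1) gamma(0) - gamma(1) gamma(2)] / det = [(0.3078)(1.1534) - (0.3078)(0.3585)] / 1.23559072 = 0.24467022 / 1.23559072 = 0.198
  phi_hat_2 = [gamma(0) gamma(2) - gamma(1)^2] / det = [(1.1534)(0.3585) - (0.3078)^2] / 1.23559072 = 0.31875306 / 1.23559072 = 0.258
So phi_hat = [0.1980, 0.2580].
Therefore phi_hat_1 = 0.1980.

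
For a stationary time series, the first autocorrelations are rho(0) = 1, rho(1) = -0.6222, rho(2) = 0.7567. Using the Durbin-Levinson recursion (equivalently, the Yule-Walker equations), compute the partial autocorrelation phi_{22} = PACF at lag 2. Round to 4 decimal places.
\phi_{22} = 0.6030

The PACF at lag k is phi_{kk}, the last component of the solution
to the Yule-Walker system G_k phi = r_k where
  (G_k)_{ij} = rho(|i - j|), (r_k)_i = rho(i), i,j = 1..k.
Equivalently, Durbin-Levinson gives phi_{kk} iteratively:
  phi_{11} = rho(1)
  phi_{kk} = [rho(k) - sum_{j=1..k-1} phi_{k-1,j} rho(k-j)]
            / [1 - sum_{j=1..k-1} phi_{k-1,j} rho(j)],
  phi_{k,j} = phi_{k-1,j} - phi_{kk} phi_{k-1,k-j},  j = 1..k-1.
Step k = 1:
  phi_11 = rho(1) = -0.6222.
Step k = 2:
  phi_22 = [rho(2) - phi_11 rho(1)] / [1 - phi_11 rho(1)] = [0.7567 - (-0.6222)(-0.6222)] / [1 - (-0.6222)(-0.6222)]
         = 0.36956716 / 0.61286716 = 0.603.
Therefore phi_{22} = 0.6030.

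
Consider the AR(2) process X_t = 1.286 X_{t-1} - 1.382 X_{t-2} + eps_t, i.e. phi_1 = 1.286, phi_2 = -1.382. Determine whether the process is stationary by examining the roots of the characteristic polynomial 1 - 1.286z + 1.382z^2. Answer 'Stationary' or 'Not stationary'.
\text{Not stationary}

The AR(p) characteristic polynomial is P(z) = 1 - 1.286z + 1.382z^2.
Stationarity requires all roots to lie outside the unit circle, i.e. |z| > 1 for every root.
Set 1 + (-1.286) z + (1.382) z^2 = 0, i.e. a z^2 + b z + c = 0 with a = 1.382, b = -1.286, c = 1.
Discriminant D = b^2 - 4ac = (-1.286)^2 - 4*(1.382)*1 = 1.653796 - (5.528) = -3.874204.
D < 0, so the roots are the complex-conjugate pair z = (-b +/- i sqrt(-D)) / (2a) = 0.4653 +/- 0.7121i.
For a conjugate pair |z|^2 = z * conj(z) = (product of roots) = c/a = 1/(1.382) = 0.723589, so |z| = sqrt(0.723589) = 0.8506 for both roots.
Moduli of all roots: 0.8506, 0.8506.
All moduli strictly greater than 1? No.
Verdict: Not stationary.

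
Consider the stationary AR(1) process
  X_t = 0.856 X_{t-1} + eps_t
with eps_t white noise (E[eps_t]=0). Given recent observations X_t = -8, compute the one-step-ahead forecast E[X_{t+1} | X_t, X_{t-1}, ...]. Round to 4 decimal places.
E[X_{t+1} \mid \mathcal F_t] = -6.8480

For an AR(p) model X_t = c + sum_i phi_i X_{t-i} + eps_t, the
one-step-ahead conditional mean is
  E[X_{t+1} | X_t, ...] = c + sum_i phi_i X_{t+1-i}.
Substitute known values:
  E[X_{t+1} | ...] = (0.856) * (-8)
                   = -6.8480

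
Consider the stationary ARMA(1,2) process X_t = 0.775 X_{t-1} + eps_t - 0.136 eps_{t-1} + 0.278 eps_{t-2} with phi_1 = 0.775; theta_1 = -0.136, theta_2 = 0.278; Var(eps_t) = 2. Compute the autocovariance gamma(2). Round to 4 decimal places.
\gamma(2) = 4.1106

Multiply the model equation by X_{t-k} and take expectations. With theta_0 = psi_0 = 1 and psi_j the MA(infinity) weights, this gives
  gamma(k) - sum_i phi_i gamma(k-i) = c_k,
  c_k = sigma^2 * sum_{j=k..q} theta_j psi_{j-k}   (c_k = 0 for k > q),
using gamma(-m) = gamma(m).
psi-weights needed (psi_j = theta_j + sum_i phi_i psi_{j-i}):
  psi_1 = theta_1 + phi_1 = -0.136 + (0.775) = 0.639
  psi_2 = theta_2 + phi_1 psi_1 = 0.278 + (0.775)(0.639) = 0.773225
Right-hand sides:
  c_0 = sigma^2 (1 + theta_1 psi_1 + theta_2 psi_2) = 2 * (1 + (-0.136)(0.639) + (0.278)(0.773225)) = 2 * 1.128053 = 2.256105
  c_1 = sigma^2 (theta_1 + theta_2 psi_1) = 2 * (-0.136 + (0.278)(0.639)) = 0.083284
  c_2 = sigma^2 theta_2 = 2 * (0.278) = 0.556
Equations for k = 0 and k = 1 (AR order 1):
  gamma(0) = phi_1 gamma(1) + c_0
  gamma(1) = phi_1 gamma(0) + c_1
Substituting the second into the first: gamma(0) (1 - phi_1^2) = c_0 + phi_1 c_1, so
  gamma(0) = (c_0 + phi_1 c_1) / (1 - phi_1^2) = (2.256105 + (0.775)(0.083284)) / (1 - (0.775)^2) = 2.32065 / 0.399375 = 5.810705.
  gamma(1) = phi_1 gamma(0) + c_1 = (0.775)(5.810705) + (0.083284) = 4.58658.
For k = 2: gamma(2) = phi_1 gamma(1) + c_2
  = (0.775)(4.58658) + (0.556) = 4.1106.
Therefore gamma(2) = 4.1106 (to 4 decimal places).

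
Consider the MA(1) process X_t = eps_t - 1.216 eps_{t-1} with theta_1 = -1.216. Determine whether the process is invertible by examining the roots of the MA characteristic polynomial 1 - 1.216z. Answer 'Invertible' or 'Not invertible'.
\text{Not invertible}

The MA(q) characteristic polynomial is P(z) = 1 - 1.216z.
Invertibility requires all roots to lie outside the unit circle, i.e. |z| > 1 for every root.
This is linear in z: 1 + (-1.216) z = 0  =>  z = -1/(-1.216) = 0.822368,  |z| = 0.822368.
Moduli of all roots: 0.8224.
All moduli strictly greater than 1? No.
Verdict: Not invertible.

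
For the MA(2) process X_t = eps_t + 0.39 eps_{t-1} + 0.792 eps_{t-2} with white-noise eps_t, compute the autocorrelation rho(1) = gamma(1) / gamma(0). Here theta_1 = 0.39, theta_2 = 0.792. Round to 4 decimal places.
\rho(1) = 0.3928

For an MA(q) process with theta_0 = 1, the autocovariance is
  gamma(k) = sigma^2 * sum_{i=0..q-k} theta_i * theta_{i+k},
and rho(k) = gamma(k) / gamma(0). Sigma^2 cancels.
  numerator   = (1)*(0.39) + (0.39)*(0.792) = 0.69888.
  denominator = (1)^2 + (0.39)^2 + (0.792)^2 = 1.779364.
  rho(1) = 0.69888 / 1.779364 = 0.3928.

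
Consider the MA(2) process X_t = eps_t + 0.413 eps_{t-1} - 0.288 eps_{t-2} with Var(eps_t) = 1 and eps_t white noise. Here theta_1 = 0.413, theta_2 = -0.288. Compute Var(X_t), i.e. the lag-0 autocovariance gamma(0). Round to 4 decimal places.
\gamma(0) = 1.2535

For an MA(q) process X_t = eps_t + sum_i theta_i eps_{t-i} with
Var(eps_t) = sigma^2, the variance is
  gamma(0) = sigma^2 * (1 + sum_i theta_i^2).
  sum_i theta_i^2 = (0.413)^2 + (-0.288)^2 = 0.170569 + 0.082944 = 0.253513.
  gamma(0) = 1 * (1 + 0.253513) = 1 * 1.253513 = 1.253513, which rounds to 1.2535.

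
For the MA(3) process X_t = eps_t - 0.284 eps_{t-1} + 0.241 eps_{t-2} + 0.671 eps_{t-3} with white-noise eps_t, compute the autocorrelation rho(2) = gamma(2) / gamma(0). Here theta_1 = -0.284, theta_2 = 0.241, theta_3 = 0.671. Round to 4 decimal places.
\rho(2) = 0.0317

For an MA(q) process with theta_0 = 1, the autocovariance is
  gamma(k) = sigma^2 * sum_{i=0..q-k} theta_i * theta_{i+k},
and rho(k) = gamma(k) / gamma(0). Sigma^2 cancels.
  numerator   = (1)*(0.241) + (-0.284)*(0.671) = 0.050436.
  denominator = (1)^2 + (-0.284)^2 + (0.241)^2 + (0.671)^2 = 1.588978.
  rho(2) = 0.050436 / 1.588978 = 0.0317.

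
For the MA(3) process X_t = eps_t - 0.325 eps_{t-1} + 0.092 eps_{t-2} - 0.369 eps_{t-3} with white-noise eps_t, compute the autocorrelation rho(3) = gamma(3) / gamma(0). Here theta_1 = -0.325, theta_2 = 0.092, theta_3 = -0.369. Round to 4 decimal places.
\rho(3) = -0.2951

For an MA(q) process with theta_0 = 1, the autocovariance is
  gamma(k) = sigma^2 * sum_{i=0..q-k} theta_i * theta_{i+k},
and rho(k) = gamma(k) / gamma(0). Sigma^2 cancels.
  numerator   = (1)*(-0.369) = -0.369.
  denominator = (1)^2 + (-0.325)^2 + (0.092)^2 + (-0.369)^2 = 1.25025.
  rho(3) = -0.369 / 1.25025 = -0.2951.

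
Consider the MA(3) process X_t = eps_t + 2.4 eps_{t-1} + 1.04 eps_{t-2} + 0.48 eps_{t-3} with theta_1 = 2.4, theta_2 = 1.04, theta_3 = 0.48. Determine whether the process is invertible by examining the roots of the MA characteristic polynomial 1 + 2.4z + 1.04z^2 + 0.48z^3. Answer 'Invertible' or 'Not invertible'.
\text{Not invertible}

The MA(q) characteristic polynomial is P(z) = 1 + 2.4z + 1.04z^2 + 0.48z^3.
Invertibility requires all roots to lie outside the unit circle, i.e. |z| > 1 for every root.
Degree 3: look for a simple real root z0 first, then factor out (1 - z/z0) and solve the remaining quadratic.
Testing z0 = -0.5: P(-0.5) = 1 + (2.4)(-0.5) + (1.04)(-0.5)^2 + (0.48)(-0.5)^3
  = 1 + (-1.2) + (0.26) + (-0.06) = 0.  So z_0 = -0.5 is a root, |z_0| = 0.5.
Divide out the factor (1 + 2 z) = (1 - z/z0) (since 1/z0 = -2):
  P(z) = (1 + 2 z)(1 + (0.4) z + (0.24) z^2)
  [check: z-coef 0.4 - (-2) = 2.4; z^2-coef 0.24 - (-2)(0.4) = 1.04; z^3-coef -(-2)(0.24) = 0.48.]
Remaining roots from the quadratic factor 1 + (0.4) z + (0.24) z^2:
  Set 1 + (0.4) z + (0.24) z^2 = 0, i.e. a z^2 + b z + c = 0 with a = 0.24, b = 0.4, c = 1.
  Discriminant D = b^2 - 4ac = (0.4)^2 - 4*(0.24)*1 = 0.16 - (0.96) = -0.8.
  D < 0, so the roots are the complex-conjugate pair z = (-b +/- i sqrt(-D)) / (2a) = -0.8333 +/- 1.8634i.
  For a conjugate pair |z|^2 = z * conj(z) = (product of roots) = c/a = 1/(0.24) = 4.166667, so |z| = sqrt(4.166667) = 2.0412 for both roots.
Moduli of all roots: 0.5000, 2.0412, 2.0412.
All moduli strictly greater than 1? No.
Verdict: Not invertible.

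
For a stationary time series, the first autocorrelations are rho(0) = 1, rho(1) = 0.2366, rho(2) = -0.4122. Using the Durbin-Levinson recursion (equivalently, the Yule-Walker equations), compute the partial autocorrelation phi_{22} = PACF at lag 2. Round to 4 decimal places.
\phi_{22} = -0.4959

The PACF at lag k is phi_{kk}, the last component of the solution
to the Yule-Walker system G_k phi = r_k where
  (G_k)_{ij} = rho(|i - j|), (r_k)_i = rho(i), i,j = 1..k.
Equivalently, Durbin-Levinson gives phi_{kk} iteratively:
  phi_{11} = rho(1)
  phi_{kk} = [rho(k) - sum_{j=1..k-1} phi_{k-1,j} rho(k-j)]
            / [1 - sum_{j=1..k-1} phi_{k-1,j} rho(j)],
  phi_{k,j} = phi_{k-1,j} - phi_{kk} phi_{k-1,k-j},  j = 1..k-1.
Step k = 1:
  phi_11 = rho(1) = 0.2366.
Step k = 2:
  phi_22 = [rho(2) - phi_11 rho(1)] / [1 - phi_11 rho(1)] = [-0.4122 - (0.2366)(0.2366)] / [1 - (0.2366)(0.2366)]
         = -0.46817956 / 0.94402044 = -0.4959.
Therefore phi_{22} = -0.4959.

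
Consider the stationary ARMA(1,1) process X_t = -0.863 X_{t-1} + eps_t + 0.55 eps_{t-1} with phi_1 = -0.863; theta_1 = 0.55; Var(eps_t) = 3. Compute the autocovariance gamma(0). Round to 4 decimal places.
\gamma(0) = 4.1515

Multiply the model equation by X_{t-k} and take expectations. With theta_0 = psi_0 = 1 and psi_j the MA(infinity) weights, this gives
  gamma(k) - sum_i phi_i gamma(k-i) = c_k,
  c_k = sigma^2 * sum_{j=k..q} theta_j psi_{j-k}   (c_k = 0 for k > q),
using gamma(-m) = gamma(m).
psi-weights needed (psi_j = theta_j + sum_i phi_i psi_{j-i}):
  psi_1 = theta_1 + phi_1 = 0.55 + (-0.863) = -0.313
Right-hand sides:
  c_0 = sigma^2 (1 + theta_1 psi_1) = 3 * (1 + (0.55)(-0.313)) = 3 * 0.82785 = 2.48355
  c_1 = sigma^2 theta_1 = 3 * (0.55) = 1.65
  c_2 = 0
Equations for k = 0 and k = 1 (AR order 1):
  gamma(0) = phi_1 gamma(1) + c_0
  gamma(1) = phi_1 gamma(0) + c_1
Substituting the second into the first: gamma(0) (1 - phi_1^2) = c_0 + phi_1 c_1, so
  gamma(0) = (c_0 + phi_1 c_1) / (1 - phi_1^2) = (2.48355 + (-0.863)(1.65)) / (1 - (-0.863)^2) = 1.0596 / 0.255231 = 4.151533.
Therefore gamma(0) = 4.1515 (to 4 decimal places).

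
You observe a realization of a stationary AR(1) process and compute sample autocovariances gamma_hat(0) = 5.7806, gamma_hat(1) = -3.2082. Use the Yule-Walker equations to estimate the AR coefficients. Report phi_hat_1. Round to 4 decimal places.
\hat\phi_{1} = -0.5550

The Yule-Walker equations for an AR(p) process read, in matrix form,
  Gamma_p phi = r_p,   with   (Gamma_p)_{ij} = gamma(|i - j|),
                       (r_p)_i = gamma(i),   i,j = 1..p.
Substitute the sample gammas (Toeplitz matrix and right-hand side of size 1):
  Gamma_p = [[5.7806]]
  r_p     = [-3.2082]
With p = 1 this is the single equation gamma(0) phi_1 = gamma(1):
  phi_hat_1 = gamma(1) / gamma(0) = -3.2082 / 5.7806 = -0.5550.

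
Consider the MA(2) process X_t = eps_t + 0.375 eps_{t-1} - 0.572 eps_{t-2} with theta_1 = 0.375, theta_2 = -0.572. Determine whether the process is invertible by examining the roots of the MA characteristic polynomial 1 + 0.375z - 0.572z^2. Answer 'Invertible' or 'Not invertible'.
\text{Invertible}

The MA(q) characteristic polynomial is P(z) = 1 + 0.375z - 0.572z^2.
Invertibility requires all roots to lie outside the unit circle, i.e. |z| > 1 for every root.
Set 1 + (0.375) z + (-0.572) z^2 = 0, i.e. a z^2 + b z + c = 0 with a = -0.572, b = 0.375, c = 1.
Discriminant D = b^2 - 4ac = (0.375)^2 - 4*(-0.572)*1 = 0.140625 - (-2.288) = 2.428625.
D >= 0, so the roots are real: z = (-b +/- sqrt(D)) / (2a) = (-0.375 +/- 1.558405) / (-1.144).
  z_1 = (-0.375 + 1.558405) / (-1.144) = -1.0344,   |z_1| = 1.0344.
  z_2 = (-0.375 - 1.558405) / (-1.144) = 1.69,   |z_2| = 1.69.
Moduli of all roots: 1.0344, 1.6900.
All moduli strictly greater than 1? Yes.
Verdict: Invertible.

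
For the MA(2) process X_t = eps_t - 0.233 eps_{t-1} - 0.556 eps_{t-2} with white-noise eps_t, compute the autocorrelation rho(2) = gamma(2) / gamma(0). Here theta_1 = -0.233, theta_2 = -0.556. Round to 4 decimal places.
\rho(2) = -0.4078

For an MA(q) process with theta_0 = 1, the autocovariance is
  gamma(k) = sigma^2 * sum_{i=0..q-k} theta_i * theta_{i+k},
and rho(k) = gamma(k) / gamma(0). Sigma^2 cancels.
  numerator   = (1)*(-0.556) = -0.556.
  denominator = (1)^2 + (-0.233)^2 + (-0.556)^2 = 1.363425.
  rho(2) = -0.556 / 1.363425 = -0.4078.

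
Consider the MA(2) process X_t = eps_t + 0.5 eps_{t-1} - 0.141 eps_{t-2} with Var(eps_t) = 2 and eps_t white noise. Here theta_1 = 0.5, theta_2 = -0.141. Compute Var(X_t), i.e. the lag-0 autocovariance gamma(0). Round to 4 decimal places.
\gamma(0) = 2.5398

For an MA(q) process X_t = eps_t + sum_i theta_i eps_{t-i} with
Var(eps_t) = sigma^2, the variance is
  gamma(0) = sigma^2 * (1 + sum_i theta_i^2).
  sum_i theta_i^2 = (0.5)^2 + (-0.141)^2 = 0.25 + 0.019881 = 0.269881.
  gamma(0) = 2 * (1 + 0.269881) = 2 * 1.269881 = 2.539762, which rounds to 2.5398.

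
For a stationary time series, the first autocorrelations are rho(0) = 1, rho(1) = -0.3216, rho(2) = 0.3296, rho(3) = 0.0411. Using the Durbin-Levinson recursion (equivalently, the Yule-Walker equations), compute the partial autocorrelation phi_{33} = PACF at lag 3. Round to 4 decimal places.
\phi_{33} = 0.2400

The PACF at lag k is phi_{kk}, the last component of the solution
to the Yule-Walker system G_k phi = r_k where
  (G_k)_{ij} = rho(|i - j|), (r_k)_i = rho(i), i,j = 1..k.
Equivalently, Durbin-Levinson gives phi_{kk} iteratively:
  phi_{11} = rho(1)
  phi_{kk} = [rho(k) - sum_{j=1..k-1} phi_{k-1,j} rho(k-j)]
            / [1 - sum_{j=1..k-1} phi_{k-1,j} rho(j)],
  phi_{k,j} = phi_{k-1,j} - phi_{kk} phi_{k-1,k-j},  j = 1..k-1.
Step k = 1:
  phi_11 = rho(1) = -0.3216.
Step k = 2:
  phi_22 = [rho(2) - phi_11 rho(1)] / [1 - phi_11 rho(1)] = [0.3296 - (-0.3216)(-0.3216)] / [1 - (-0.3216)(-0.3216)]
         = 0.22617344 / 0.89657344 = 0.252264.
  Update: phi_21 = phi_11 - phi_22 phi_11 = -0.3216 - (0.252264)(-0.3216) = -0.240472.
Step k = 3:
  phi_33 = [rho(3) - phi_21 rho(2) - phi_22 rho(1)] / [1 - phi_21 rho(1) - phi_22 rho(2)]
    numerator   = 0.0411 - (-0.240472)(0.3296) - (0.252264)(-0.3216) = 0.2014877
    denominator = 1 - (-0.240472)(-0.3216) - (0.252264)(0.3296) = 0.83951796
  phi_33 = 0.2014877 / 0.83951796 = 0.24.
Therefore phi_{33} = 0.2400.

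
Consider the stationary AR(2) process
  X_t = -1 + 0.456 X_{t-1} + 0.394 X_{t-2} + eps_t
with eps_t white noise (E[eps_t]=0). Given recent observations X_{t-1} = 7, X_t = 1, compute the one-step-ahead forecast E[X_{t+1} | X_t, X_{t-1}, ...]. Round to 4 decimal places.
E[X_{t+1} \mid \mathcal F_t] = 2.2140

For an AR(p) model X_t = c + sum_i phi_i X_{t-i} + eps_t, the
one-step-ahead conditional mean is
  E[X_{t+1} | X_t, ...] = c + sum_i phi_i X_{t+1-i}.
Substitute known values:
  E[X_{t+1} | ...] = -1 + (0.456) * (1) + (0.394) * (7)
                   = 2.2140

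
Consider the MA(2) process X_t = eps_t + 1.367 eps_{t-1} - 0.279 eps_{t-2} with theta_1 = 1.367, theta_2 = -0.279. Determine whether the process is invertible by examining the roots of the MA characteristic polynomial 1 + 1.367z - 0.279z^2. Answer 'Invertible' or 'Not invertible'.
\text{Not invertible}

The MA(q) characteristic polynomial is P(z) = 1 + 1.367z - 0.279z^2.
Invertibility requires all roots to lie outside the unit circle, i.e. |z| > 1 for every root.
Set 1 + (1.367) z + (-0.279) z^2 = 0, i.e. a z^2 + b z + c = 0 with a = -0.279, b = 1.367, c = 1.
Discriminant D = b^2 - 4ac = (1.367)^2 - 4*(-0.279)*1 = 1.868689 - (-1.116) = 2.984689.
D >= 0, so the roots are real: z = (-b +/- sqrt(D)) / (2a) = (-1.367 +/- 1.727625) / (-0.558).
  z_1 = (-1.367 + 1.727625) / (-0.558) = -0.6463,   |z_1| = 0.6463.
  z_2 = (-1.367 - 1.727625) / (-0.558) = 5.5459,   |z_2| = 5.5459.
Moduli of all roots: 0.6463, 5.5459.
All moduli strictly greater than 1? No.
Verdict: Not invertible.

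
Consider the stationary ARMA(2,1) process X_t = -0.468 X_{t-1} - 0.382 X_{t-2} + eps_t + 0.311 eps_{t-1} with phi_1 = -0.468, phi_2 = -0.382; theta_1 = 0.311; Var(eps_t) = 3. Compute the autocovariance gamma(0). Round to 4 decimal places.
\gamma(0) = 3.5156

Multiply the model equation by X_{t-k} and take expectations. With theta_0 = psi_0 = 1 and psi_j the MA(infinity) weights, this gives
  gamma(k) - sum_i phi_i gamma(k-i) = c_k,
  c_k = sigma^2 * sum_{j=k..q} theta_j psi_{j-k}   (c_k = 0 for k > q),
using gamma(-m) = gamma(m).
psi-weights needed (psi_j = theta_j + sum_i phi_i psi_{j-i}):
  psi_1 = theta_1 + phi_1 = 0.311 + (-0.468) = -0.157
Right-hand sides:
  c_0 = sigma^2 (1 + theta_1 psi_1) = 3 * (1 + (0.311)(-0.157)) = 3 * 0.951173 = 2.853519
  c_1 = sigma^2 theta_1 = 3 * (0.311) = 0.933
  c_2 = 0
Equations for k = 0, 1, 2 (AR order 2, c_2 = 0):
  (E0) gamma(0) = phi_1 gamma(1) + phi_2 gamma(2) + c_0
  (E1) gamma(1) = phi_1 gamma(0) + phi_2 gamma(1) + c_1
  (E2) gamma(2) = phi_1 gamma(1) + phi_2 gamma(0)
From (E1): gamma(1) = A gamma(0) + B with
  A = phi_1 / (1 - phi_2) = -0.468 / 1.382 = -0.33864,   B = c_1 / (1 - phi_2) = 0.933 / 1.382 = 0.675109.
Insert (E2) into (E0): gamma(0) (1 - phi_2^2) = phi_1 (1 + phi_2) gamma(1) + c_0.
  phi_1 (1 + phi_2) = (-0.468)(0.618) = -0.289224,   1 - phi_2^2 = 0.854076.
Replace gamma(1) by A gamma(0) + B and collect gamma(0):
  gamma(0) [0.854076 - (-0.289224)(-0.33864)] = (-0.289224)(0.675109) + 2.853519
  gamma(0) * 0.756133 = 2.658261
  gamma(0) = 2.658261 / 0.756133 = 3.515599.
Therefore gamma(0) = 3.5156 (to 4 decimal places).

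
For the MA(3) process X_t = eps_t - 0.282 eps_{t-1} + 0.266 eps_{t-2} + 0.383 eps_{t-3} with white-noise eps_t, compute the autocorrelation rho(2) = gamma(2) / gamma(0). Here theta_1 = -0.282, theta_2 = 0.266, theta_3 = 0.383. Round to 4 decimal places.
\rho(2) = 0.1218

For an MA(q) process with theta_0 = 1, the autocovariance is
  gamma(k) = sigma^2 * sum_{i=0..q-k} theta_i * theta_{i+k},
and rho(k) = gamma(k) / gamma(0). Sigma^2 cancels.
  numerator   = (1)*(0.266) + (-0.282)*(0.383) = 0.157994.
  denominator = (1)^2 + (-0.282)^2 + (0.266)^2 + (0.383)^2 = 1.296969.
  rho(2) = 0.157994 / 1.296969 = 0.1218.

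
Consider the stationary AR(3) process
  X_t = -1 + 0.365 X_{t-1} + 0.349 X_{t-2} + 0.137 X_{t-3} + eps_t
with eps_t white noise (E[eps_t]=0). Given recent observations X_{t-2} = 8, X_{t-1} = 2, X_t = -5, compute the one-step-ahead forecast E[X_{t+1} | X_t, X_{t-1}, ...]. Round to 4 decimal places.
E[X_{t+1} \mid \mathcal F_t] = -1.0310

For an AR(p) model X_t = c + sum_i phi_i X_{t-i} + eps_t, the
one-step-ahead conditional mean is
  E[X_{t+1} | X_t, ...] = c + sum_i phi_i X_{t+1-i}.
Substitute known values:
  E[X_{t+1} | ...] = -1 + (0.365) * (-5) + (0.349) * (2) + (0.137) * (8)
                   = -1.0310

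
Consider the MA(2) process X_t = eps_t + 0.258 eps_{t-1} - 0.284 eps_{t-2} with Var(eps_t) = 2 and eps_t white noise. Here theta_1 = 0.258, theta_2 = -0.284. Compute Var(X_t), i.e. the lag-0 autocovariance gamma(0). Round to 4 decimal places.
\gamma(0) = 2.2944

For an MA(q) process X_t = eps_t + sum_i theta_i eps_{t-i} with
Var(eps_t) = sigma^2, the variance is
  gamma(0) = sigma^2 * (1 + sum_i theta_i^2).
  sum_i theta_i^2 = (0.258)^2 + (-0.284)^2 = 0.066564 + 0.080656 = 0.14722.
  gamma(0) = 2 * (1 + 0.14722) = 2 * 1.14722 = 2.29444, which rounds to 2.2944.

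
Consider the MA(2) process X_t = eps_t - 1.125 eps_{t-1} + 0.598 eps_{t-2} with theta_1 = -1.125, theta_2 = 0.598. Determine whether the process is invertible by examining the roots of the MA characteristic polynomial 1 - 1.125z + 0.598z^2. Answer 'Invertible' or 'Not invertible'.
\text{Invertible}

The MA(q) characteristic polynomial is P(z) = 1 - 1.125z + 0.598z^2.
Invertibility requires all roots to lie outside the unit circle, i.e. |z| > 1 for every root.
Set 1 + (-1.125) z + (0.598) z^2 = 0, i.e. a z^2 + b z + c = 0 with a = 0.598, b = -1.125, c = 1.
Discriminant D = b^2 - 4ac = (-1.125)^2 - 4*(0.598)*1 = 1.265625 - (2.392) = -1.126375.
D < 0, so the roots are the complex-conjugate pair z = (-b +/- i sqrt(-D)) / (2a) = 0.9406 +/- 0.8874i.
For a conjugate pair |z|^2 = z * conj(z) = (product of roots) = c/a = 1/(0.598) = 1.672241, so |z| = sqrt(1.672241) = 1.2932 for both roots.
Moduli of all roots: 1.2932, 1.2932.
All moduli strictly greater than 1? Yes.
Verdict: Invertible.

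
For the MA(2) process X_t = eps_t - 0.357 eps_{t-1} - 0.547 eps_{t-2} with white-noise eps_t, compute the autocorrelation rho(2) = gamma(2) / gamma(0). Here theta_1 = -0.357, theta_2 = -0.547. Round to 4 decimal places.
\rho(2) = -0.3834

For an MA(q) process with theta_0 = 1, the autocovariance is
  gamma(k) = sigma^2 * sum_{i=0..q-k} theta_i * theta_{i+k},
and rho(k) = gamma(k) / gamma(0). Sigma^2 cancels.
  numerator   = (1)*(-0.547) = -0.547.
  denominator = (1)^2 + (-0.357)^2 + (-0.547)^2 = 1.426658.
  rho(2) = -0.547 / 1.426658 = -0.3834.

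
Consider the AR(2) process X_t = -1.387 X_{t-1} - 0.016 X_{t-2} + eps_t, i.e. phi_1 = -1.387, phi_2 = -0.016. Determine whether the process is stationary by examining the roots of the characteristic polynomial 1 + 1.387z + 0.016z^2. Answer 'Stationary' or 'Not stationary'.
\text{Not stationary}

The AR(p) characteristic polynomial is P(z) = 1 + 1.387z + 0.016z^2.
Stationarity requires all roots to lie outside the unit circle, i.e. |z| > 1 for every root.
Set 1 + (1.387) z + (0.016) z^2 = 0, i.e. a z^2 + b z + c = 0 with a = 0.016, b = 1.387, c = 1.
Discriminant D = b^2 - 4ac = (1.387)^2 - 4*(0.016)*1 = 1.923769 - (0.064) = 1.859769.
D >= 0, so the roots are real: z = (-b +/- sqrt(D)) / (2a) = (-1.387 +/- 1.363733) / (0.032).
  z_1 = (-1.387 + 1.363733) / (0.032) = -0.7271,   |z_1| = 0.7271.
  z_2 = (-1.387 - 1.363733) / (0.032) = -85.9604,   |z_2| = 85.9604.
Moduli of all roots: 0.7271, 85.9604.
All moduli strictly greater than 1? No.
Verdict: Not stationary.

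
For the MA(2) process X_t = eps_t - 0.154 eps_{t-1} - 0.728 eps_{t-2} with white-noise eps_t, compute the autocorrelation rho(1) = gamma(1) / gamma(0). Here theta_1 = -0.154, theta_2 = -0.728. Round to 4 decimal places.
\rho(1) = -0.0270

For an MA(q) process with theta_0 = 1, the autocovariance is
  gamma(k) = sigma^2 * sum_{i=0..q-k} theta_i * theta_{i+k},
and rho(k) = gamma(k) / gamma(0). Sigma^2 cancels.
  numerator   = (1)*(-0.154) + (-0.154)*(-0.728) = -0.041888.
  denominator = (1)^2 + (-0.154)^2 + (-0.728)^2 = 1.5537.
  rho(1) = -0.041888 / 1.5537 = -0.0270.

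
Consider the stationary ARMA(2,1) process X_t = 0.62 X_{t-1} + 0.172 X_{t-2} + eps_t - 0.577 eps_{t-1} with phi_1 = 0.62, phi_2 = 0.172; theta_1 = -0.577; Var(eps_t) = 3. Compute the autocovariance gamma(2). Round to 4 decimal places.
\gamma(2) = 0.8029

Multiply the model equation by X_{t-k} and take expectations. With theta_0 = psi_0 = 1 and psi_j the MA(infinity) weights, this gives
  gamma(k) - sum_i phi_i gamma(k-i) = c_k,
  c_k = sigma^2 * sum_{j=k..q} theta_j psi_{j-k}   (c_k = 0 for k > q),
using gamma(-m) = gamma(m).
psi-weights needed (psi_j = theta_j + sum_i phi_i psi_{j-i}):
  psi_1 = theta_1 + phi_1 = -0.577 + (0.62) = 0.043
Right-hand sides:
  c_0 = sigma^2 (1 + theta_1 psi_1) = 3 * (1 + (-0.577)(0.043)) = 3 * 0.975189 = 2.925567
  c_1 = sigma^2 theta_1 = 3 * (-0.577) = -1.731
  c_2 = 0
Equations for k = 0, 1, 2 (AR order 2, c_2 = 0):
  (E0) gamma(0) = phi_1 gamma(1) + phi_2 gamma(2) + c_0
  (E1) gamma(1) = phi_1 gamma(0) + phi_2 gamma(1) + c_1
  (E2) gamma(2) = phi_1 gamma(1) + phi_2 gamma(0)
From (E1): gamma(1) = A gamma(0) + B with
  A = phi_1 / (1 - phi_2) = 0.62 / 0.828 = 0.748792,   B = c_1 / (1 - phi_2) = -1.731 / 0.828 = -2.09058.
Insert (E2) into (E0): gamma(0) (1 - phi_2^2) = phi_1 (1 + phi_2) gamma(1) + c_0.
  phi_1 (1 + phi_2) = (0.62)(1.172) = 0.72664,   1 - phi_2^2 = 0.970416.
Replace gamma(1) by A gamma(0) + B and collect gamma(0):
  gamma(0) [0.970416 - (0.72664)(0.748792)] = (0.72664)(-2.09058) + 2.925567
  gamma(0) * 0.426314 = 1.406468
  gamma(0) = 1.406468 / 0.426314 = 3.29914.
  gamma(1) = A gamma(0) + B = (0.748792)(3.29914) + (-2.09058) = 0.379791.
  gamma(2) = phi_1 gamma(1) + phi_2 gamma(0) = (0.62)(0.379791) + (0.172)(3.29914) = 0.802922.
Therefore gamma(2) = 0.8029 (to 4 decimal places).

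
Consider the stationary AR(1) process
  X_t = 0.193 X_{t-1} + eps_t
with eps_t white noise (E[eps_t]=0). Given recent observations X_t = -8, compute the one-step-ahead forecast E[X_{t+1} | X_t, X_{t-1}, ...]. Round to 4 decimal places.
E[X_{t+1} \mid \mathcal F_t] = -1.5440

For an AR(p) model X_t = c + sum_i phi_i X_{t-i} + eps_t, the
one-step-ahead conditional mean is
  E[X_{t+1} | X_t, ...] = c + sum_i phi_i X_{t+1-i}.
Substitute known values:
  E[X_{t+1} | ...] = (0.193) * (-8)
                   = -1.5440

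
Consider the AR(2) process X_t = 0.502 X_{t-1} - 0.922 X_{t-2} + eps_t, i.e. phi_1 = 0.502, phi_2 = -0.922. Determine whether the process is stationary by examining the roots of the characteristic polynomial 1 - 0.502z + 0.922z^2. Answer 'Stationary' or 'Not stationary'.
\text{Stationary}

The AR(p) characteristic polynomial is P(z) = 1 - 0.502z + 0.922z^2.
Stationarity requires all roots to lie outside the unit circle, i.e. |z| > 1 for every root.
Set 1 + (-0.502) z + (0.922) z^2 = 0, i.e. a z^2 + b z + c = 0 with a = 0.922, b = -0.502, c = 1.
Discriminant D = b^2 - 4ac = (-0.502)^2 - 4*(0.922)*1 = 0.252004 - (3.688) = -3.435996.
D < 0, so the roots are the complex-conjugate pair z = (-b +/- i sqrt(-D)) / (2a) = 0.2722 +/- 1.0052i.
For a conjugate pair |z|^2 = z * conj(z) = (product of roots) = c/a = 1/(0.922) = 1.084599, so |z| = sqrt(1.084599) = 1.0414 for both roots.
Moduli of all roots: 1.0414, 1.0414.
All moduli strictly greater than 1? Yes.
Verdict: Stationary.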